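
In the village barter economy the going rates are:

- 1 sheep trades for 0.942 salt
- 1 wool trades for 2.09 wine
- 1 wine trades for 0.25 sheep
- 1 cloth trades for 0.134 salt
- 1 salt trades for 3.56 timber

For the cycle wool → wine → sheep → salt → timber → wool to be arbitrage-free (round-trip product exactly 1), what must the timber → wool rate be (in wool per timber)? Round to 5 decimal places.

Known legs of the cycle: 2.09 × 0.25 × 0.942 × 3.56 = 1.7522142
For no arbitrage the full-cycle product must be 1, so the missing rate is 1 / 1.7522142 ≈ 0.5707065.

0.57071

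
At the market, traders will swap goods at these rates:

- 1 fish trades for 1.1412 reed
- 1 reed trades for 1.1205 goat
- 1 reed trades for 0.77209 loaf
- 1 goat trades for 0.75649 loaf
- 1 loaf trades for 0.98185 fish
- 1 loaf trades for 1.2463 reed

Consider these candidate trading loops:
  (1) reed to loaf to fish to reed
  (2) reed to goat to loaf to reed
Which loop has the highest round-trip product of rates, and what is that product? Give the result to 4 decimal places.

1.0564

(1) 0.77209 × 0.98185 × 1.1412 = 0.86512
(2) 1.1205 × 0.75649 × 1.2463 = 1.05642
Highest is cycle (2) at 1.0564 (>1, arbitrage).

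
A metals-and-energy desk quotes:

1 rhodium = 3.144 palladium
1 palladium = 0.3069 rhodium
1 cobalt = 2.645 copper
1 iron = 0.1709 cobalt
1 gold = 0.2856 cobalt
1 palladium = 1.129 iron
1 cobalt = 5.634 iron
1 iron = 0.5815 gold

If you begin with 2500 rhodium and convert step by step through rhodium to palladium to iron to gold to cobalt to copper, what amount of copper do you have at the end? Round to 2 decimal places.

2500 rhodium × 3.144 = 7860 palladium
7860 palladium × 1.129 = 8873.94 iron
8873.94 iron × 0.5815 = 5160.19611 gold
5160.19611 gold × 0.2856 = 1473.752009016 cobalt
1473.752009016 cobalt × 2.645 = 3898.07406384732 copper

3898.07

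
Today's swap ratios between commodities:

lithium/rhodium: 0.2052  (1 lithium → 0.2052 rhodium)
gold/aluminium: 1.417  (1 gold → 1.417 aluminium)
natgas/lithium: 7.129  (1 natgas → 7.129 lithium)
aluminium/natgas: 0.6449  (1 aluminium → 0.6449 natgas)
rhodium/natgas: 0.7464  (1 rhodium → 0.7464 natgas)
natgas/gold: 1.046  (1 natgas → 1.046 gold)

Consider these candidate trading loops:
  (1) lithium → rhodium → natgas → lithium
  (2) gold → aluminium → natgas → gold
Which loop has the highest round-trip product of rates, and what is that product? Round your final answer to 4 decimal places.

(1) 0.2052 × 0.7464 × 7.129 = 1.09189
(2) 1.417 × 0.6449 × 1.046 = 0.95586
Highest is cycle (1) at 1.0919 (>1, arbitrage).

1.0919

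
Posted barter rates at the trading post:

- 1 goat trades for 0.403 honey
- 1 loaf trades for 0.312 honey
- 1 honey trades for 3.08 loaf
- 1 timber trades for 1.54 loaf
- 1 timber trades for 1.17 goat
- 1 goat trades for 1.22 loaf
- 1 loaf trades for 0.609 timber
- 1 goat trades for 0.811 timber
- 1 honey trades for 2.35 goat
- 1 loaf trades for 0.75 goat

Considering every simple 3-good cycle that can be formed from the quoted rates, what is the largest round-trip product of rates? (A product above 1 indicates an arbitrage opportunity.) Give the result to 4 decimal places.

goat→timber→loaf→goat: 0.811 × 1.54 × 0.75 = 0.93671
goat→honey→loaf→goat: 0.403 × 3.08 × 0.75 = 0.93093
goat→loaf→honey→goat: 1.22 × 0.312 × 2.35 = 0.89450
goat→loaf→timber→goat: 1.22 × 0.609 × 1.17 = 0.86929
Maximum is goat→timber→loaf→goat at 0.9367; no arbitrage — every cycle loses value.

0.9367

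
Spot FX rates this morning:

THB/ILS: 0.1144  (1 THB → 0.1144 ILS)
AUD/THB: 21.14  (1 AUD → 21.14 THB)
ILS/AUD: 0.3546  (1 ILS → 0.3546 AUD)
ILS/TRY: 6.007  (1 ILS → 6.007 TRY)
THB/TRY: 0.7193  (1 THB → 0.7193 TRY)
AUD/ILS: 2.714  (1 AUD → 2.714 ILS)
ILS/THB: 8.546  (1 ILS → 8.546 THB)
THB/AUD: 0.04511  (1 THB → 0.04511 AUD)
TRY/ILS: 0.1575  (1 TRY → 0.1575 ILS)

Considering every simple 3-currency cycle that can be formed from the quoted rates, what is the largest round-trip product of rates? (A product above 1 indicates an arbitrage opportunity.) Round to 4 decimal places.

ILS→THB→AUD→ILS: 8.546 × 0.04511 × 2.714 = 1.04627
ILS→THB→TRY→ILS: 8.546 × 0.7193 × 0.1575 = 0.96817
ILS→AUD→THB→ILS: 0.3546 × 21.14 × 0.1144 = 0.85757
Maximum is ILS→THB→AUD→ILS at 1.0463; arbitrage exists.

1.0463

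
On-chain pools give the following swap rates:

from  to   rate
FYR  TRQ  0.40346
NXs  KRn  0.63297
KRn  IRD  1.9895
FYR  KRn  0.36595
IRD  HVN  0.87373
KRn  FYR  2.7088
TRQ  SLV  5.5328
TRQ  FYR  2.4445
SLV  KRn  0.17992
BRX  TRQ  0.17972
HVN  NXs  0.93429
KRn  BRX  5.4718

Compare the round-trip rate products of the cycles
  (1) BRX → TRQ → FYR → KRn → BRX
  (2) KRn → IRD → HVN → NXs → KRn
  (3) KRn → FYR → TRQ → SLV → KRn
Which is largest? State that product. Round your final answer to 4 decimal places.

1.0879

(1) 0.17972 × 2.4445 × 0.36595 × 5.4718 = 0.87971
(2) 1.9895 × 0.87373 × 0.93429 × 0.63297 = 1.02798
(3) 2.7088 × 0.40346 × 5.5328 × 0.17992 = 1.08793
Highest is cycle (3) at 1.0879 (>1, arbitrage).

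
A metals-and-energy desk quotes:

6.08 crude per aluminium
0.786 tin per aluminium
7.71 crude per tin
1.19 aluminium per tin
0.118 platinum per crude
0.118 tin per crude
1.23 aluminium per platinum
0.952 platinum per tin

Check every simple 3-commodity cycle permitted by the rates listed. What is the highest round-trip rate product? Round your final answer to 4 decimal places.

0.9204

tin→platinum→aluminium→tin: 0.952 × 1.23 × 0.786 = 0.92037
crude→platinum→aluminium→crude: 0.118 × 1.23 × 6.08 = 0.88245
crude→tin→aluminium→crude: 0.118 × 1.19 × 6.08 = 0.85375
Maximum is tin→platinum→aluminium→tin at 0.9204; no arbitrage — every cycle loses value.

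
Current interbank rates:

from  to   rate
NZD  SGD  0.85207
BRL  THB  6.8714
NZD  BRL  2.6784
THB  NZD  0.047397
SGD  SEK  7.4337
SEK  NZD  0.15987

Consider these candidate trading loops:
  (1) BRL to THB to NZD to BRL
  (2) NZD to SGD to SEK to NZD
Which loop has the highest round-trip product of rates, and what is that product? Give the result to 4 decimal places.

1.0126

(1) 6.8714 × 0.047397 × 2.6784 = 0.87231
(2) 0.85207 × 7.4337 × 0.15987 = 1.01262
Highest is cycle (2) at 1.0126 (>1, arbitrage).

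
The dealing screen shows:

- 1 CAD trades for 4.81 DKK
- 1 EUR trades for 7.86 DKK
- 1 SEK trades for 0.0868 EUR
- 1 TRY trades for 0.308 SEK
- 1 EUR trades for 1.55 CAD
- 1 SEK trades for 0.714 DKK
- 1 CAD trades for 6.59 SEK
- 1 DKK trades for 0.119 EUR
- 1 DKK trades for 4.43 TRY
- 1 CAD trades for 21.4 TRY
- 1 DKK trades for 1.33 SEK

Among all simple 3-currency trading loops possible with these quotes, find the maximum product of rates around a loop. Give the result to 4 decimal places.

0.9742

SEK→DKK→TRY→SEK: 0.714 × 4.43 × 0.308 = 0.97421
SEK→EUR→DKK→SEK: 0.0868 × 7.86 × 1.33 = 0.90739
CAD→DKK→EUR→CAD: 4.81 × 0.119 × 1.55 = 0.88720
CAD→SEK→EUR→CAD: 6.59 × 0.0868 × 1.55 = 0.88662
Maximum is SEK→DKK→TRY→SEK at 0.9742; no arbitrage — every cycle loses value.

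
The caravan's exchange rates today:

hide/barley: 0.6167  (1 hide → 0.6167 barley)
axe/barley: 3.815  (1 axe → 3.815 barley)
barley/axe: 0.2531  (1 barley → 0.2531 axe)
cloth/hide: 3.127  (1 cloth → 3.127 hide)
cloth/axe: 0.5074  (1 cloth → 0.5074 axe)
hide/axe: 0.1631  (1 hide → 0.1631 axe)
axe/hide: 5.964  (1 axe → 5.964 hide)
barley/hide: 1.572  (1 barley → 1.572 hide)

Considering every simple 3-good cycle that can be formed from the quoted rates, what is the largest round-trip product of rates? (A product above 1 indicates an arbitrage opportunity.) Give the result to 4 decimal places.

hide→axe→barley→hide: 0.1631 × 3.815 × 1.572 = 0.97814
hide→barley→axe→hide: 0.6167 × 0.2531 × 5.964 = 0.93090
Maximum is hide→axe→barley→hide at 0.9781; no arbitrage — every cycle loses value.

0.9781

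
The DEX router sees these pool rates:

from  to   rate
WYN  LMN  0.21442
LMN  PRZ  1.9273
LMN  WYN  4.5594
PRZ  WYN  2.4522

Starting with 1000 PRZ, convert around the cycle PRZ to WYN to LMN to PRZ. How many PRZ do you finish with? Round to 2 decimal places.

1000 PRZ × 2.4522 = 2452.2 WYN
2452.2 WYN × 0.21442 = 525.800724 LMN
525.800724 LMN × 1.9273 = 1013.3757353652 PRZ

1013.38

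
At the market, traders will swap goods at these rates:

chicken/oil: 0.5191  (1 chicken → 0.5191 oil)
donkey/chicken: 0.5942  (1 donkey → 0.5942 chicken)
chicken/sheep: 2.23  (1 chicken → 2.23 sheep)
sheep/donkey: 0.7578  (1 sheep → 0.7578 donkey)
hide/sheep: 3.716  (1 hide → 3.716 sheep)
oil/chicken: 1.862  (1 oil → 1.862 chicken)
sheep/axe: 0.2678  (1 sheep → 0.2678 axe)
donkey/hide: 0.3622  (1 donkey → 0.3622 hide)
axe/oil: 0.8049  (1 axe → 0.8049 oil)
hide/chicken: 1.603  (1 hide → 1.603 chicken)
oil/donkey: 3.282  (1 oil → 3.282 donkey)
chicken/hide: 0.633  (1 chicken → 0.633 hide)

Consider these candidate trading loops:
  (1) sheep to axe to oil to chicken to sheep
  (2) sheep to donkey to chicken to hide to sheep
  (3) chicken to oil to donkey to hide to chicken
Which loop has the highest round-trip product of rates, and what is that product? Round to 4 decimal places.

(1) 0.2678 × 0.8049 × 1.862 × 2.23 = 0.89503
(2) 0.7578 × 0.5942 × 0.633 × 3.716 = 1.05917
(3) 0.5191 × 3.282 × 0.3622 × 1.603 = 0.98917
Highest is cycle (2) at 1.0592 (>1, arbitrage).

1.0592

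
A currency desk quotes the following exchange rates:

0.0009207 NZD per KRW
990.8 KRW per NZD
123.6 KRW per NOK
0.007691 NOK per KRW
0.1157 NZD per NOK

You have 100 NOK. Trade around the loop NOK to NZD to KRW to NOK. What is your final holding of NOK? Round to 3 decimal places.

100 NOK × 0.1157 = 11.57 NZD
11.57 NZD × 990.8 = 11463.556 KRW
11463.556 KRW × 0.007691 = 88.166209196 NOK

88.166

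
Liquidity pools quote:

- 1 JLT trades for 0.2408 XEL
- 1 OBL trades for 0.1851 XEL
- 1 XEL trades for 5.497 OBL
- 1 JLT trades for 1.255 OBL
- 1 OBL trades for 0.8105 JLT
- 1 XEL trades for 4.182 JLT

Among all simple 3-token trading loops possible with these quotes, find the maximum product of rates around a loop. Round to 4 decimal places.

1.0728

OBL→JLT→XEL→OBL: 0.8105 × 0.2408 × 5.497 = 1.07284
OBL→XEL→JLT→OBL: 0.1851 × 4.182 × 1.255 = 0.97148
Maximum is OBL→JLT→XEL→OBL at 1.0728; arbitrage exists.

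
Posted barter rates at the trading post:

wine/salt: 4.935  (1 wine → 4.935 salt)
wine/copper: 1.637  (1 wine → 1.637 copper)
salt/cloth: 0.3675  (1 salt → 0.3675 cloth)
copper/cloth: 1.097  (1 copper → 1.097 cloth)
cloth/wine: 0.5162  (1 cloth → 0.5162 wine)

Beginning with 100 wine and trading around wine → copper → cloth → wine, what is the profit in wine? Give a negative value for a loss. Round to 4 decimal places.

100 wine × 1.637 = 163.7 copper
163.7 copper × 1.097 = 179.5789 cloth
179.5789 cloth × 0.5162 = 92.69862818 wine
Net change: 92.69862818 − 100 = -7.30137182 wine

-7.3014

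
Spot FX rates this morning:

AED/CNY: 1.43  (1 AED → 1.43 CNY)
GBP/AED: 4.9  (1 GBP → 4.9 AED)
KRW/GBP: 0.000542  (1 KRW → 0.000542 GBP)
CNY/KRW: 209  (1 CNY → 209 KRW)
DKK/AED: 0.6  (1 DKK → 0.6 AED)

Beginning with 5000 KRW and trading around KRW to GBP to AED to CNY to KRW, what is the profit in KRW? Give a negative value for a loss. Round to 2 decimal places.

-1031.31

5000 KRW × 0.000542 = 2.71 GBP
2.71 GBP × 4.9 = 13.279 AED
13.279 AED × 1.43 = 18.98897 CNY
18.98897 CNY × 209 = 3968.69473 KRW
Net change: 3968.69473 − 5000 = -1031.30527 KRW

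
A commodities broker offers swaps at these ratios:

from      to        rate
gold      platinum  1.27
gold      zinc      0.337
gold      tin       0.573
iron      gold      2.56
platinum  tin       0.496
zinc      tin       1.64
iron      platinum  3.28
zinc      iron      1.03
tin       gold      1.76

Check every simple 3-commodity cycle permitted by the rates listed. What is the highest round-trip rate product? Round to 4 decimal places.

tin→gold→platinum→tin: 1.76 × 1.27 × 0.496 = 1.10866
tin→gold→zinc→tin: 1.76 × 0.337 × 1.64 = 0.97272
iron→gold→zinc→iron: 2.56 × 0.337 × 1.03 = 0.88860
Maximum is tin→gold→platinum→tin at 1.1087; arbitrage exists.

1.1087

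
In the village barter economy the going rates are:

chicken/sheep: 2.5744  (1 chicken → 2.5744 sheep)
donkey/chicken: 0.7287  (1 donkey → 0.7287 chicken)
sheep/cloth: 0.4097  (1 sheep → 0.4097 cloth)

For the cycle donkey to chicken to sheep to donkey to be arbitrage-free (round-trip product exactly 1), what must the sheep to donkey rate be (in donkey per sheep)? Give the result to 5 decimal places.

0.53306

Known legs of the cycle: 0.7287 × 2.5744 = 1.87596528
For no arbitrage the full-cycle product must be 1, so the missing rate is 1 / 1.87596528 ≈ 0.5330589.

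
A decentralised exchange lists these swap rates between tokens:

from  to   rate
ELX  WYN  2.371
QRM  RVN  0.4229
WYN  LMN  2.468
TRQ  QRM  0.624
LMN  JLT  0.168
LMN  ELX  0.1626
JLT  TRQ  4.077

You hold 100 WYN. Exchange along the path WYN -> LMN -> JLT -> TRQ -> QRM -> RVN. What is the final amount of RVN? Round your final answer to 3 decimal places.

44.608

100 WYN × 2.468 = 246.8 LMN
246.8 LMN × 0.168 = 41.4624 JLT
41.4624 JLT × 4.077 = 169.0422048 TRQ
169.0422048 TRQ × 0.624 = 105.4823357952 QRM
105.4823357952 QRM × 0.4229 = 44.60847980779008 RVN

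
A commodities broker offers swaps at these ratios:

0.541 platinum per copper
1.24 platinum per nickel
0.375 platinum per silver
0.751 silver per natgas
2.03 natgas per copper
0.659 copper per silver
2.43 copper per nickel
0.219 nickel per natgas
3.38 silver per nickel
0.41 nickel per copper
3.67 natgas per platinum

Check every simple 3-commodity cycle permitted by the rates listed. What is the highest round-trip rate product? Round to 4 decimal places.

nickel→copper→natgas→nickel: 2.43 × 2.03 × 0.219 = 1.08031
platinum→natgas→silver→platinum: 3.67 × 0.751 × 0.375 = 1.03356
copper→natgas→silver→copper: 2.03 × 0.751 × 0.659 = 1.00467
nickel→platinum→natgas→nickel: 1.24 × 3.67 × 0.219 = 0.99663
nickel→silver→copper→nickel: 3.38 × 0.659 × 0.41 = 0.91324
Maximum is nickel→copper→natgas→nickel at 1.0803; arbitrage exists.

1.0803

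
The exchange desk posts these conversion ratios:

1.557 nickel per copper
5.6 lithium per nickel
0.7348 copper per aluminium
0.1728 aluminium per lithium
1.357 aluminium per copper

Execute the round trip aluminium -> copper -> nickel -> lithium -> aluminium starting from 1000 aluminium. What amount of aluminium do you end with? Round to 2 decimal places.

1107.11

1000 aluminium × 0.7348 = 734.8 copper
734.8 copper × 1.557 = 1144.0836 nickel
1144.0836 nickel × 5.6 = 6406.86816 lithium
6406.86816 lithium × 0.1728 = 1107.106818048 aluminium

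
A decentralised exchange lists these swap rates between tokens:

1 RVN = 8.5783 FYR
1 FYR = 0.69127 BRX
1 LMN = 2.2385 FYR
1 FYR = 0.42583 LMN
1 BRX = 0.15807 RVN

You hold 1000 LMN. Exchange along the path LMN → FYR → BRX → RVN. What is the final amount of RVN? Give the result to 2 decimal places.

1000 LMN × 2.2385 = 2238.5 FYR
2238.5 FYR × 0.69127 = 1547.407895 BRX
1547.407895 BRX × 0.15807 = 244.59876596265 RVN

244.60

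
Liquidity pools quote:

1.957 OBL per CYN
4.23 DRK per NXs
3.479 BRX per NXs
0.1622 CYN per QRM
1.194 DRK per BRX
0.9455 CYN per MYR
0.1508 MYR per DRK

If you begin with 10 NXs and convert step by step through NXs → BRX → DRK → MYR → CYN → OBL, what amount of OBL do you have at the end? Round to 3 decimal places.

11.591

10 NXs × 3.479 = 34.79 BRX
34.79 BRX × 1.194 = 41.53926 DRK
41.53926 DRK × 0.1508 = 6.264120408 MYR
6.264120408 MYR × 0.9455 = 5.922725845764 CYN
5.922725845764 CYN × 1.957 = 11.590774480160148 OBL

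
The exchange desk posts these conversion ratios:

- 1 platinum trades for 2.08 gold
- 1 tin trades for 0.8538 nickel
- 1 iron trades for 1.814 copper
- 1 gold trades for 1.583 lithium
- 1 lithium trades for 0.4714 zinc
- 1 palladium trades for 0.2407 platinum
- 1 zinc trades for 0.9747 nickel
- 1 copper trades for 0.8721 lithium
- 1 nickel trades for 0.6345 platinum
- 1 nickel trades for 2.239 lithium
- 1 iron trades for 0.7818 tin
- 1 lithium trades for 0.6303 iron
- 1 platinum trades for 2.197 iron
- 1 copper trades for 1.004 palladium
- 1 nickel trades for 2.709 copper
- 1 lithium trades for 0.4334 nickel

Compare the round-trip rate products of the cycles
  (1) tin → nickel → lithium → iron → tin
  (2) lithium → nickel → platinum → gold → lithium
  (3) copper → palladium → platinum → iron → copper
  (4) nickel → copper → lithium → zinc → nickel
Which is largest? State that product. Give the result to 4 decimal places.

(1) 0.8538 × 2.239 × 0.6303 × 0.7818 = 0.94201
(2) 0.4334 × 0.6345 × 2.08 × 1.583 = 0.90545
(3) 1.004 × 0.2407 × 2.197 × 1.814 = 0.96311
(4) 2.709 × 0.8721 × 0.4714 × 0.9747 = 1.08552
Highest is cycle (4) at 1.0855 (>1, arbitrage).

1.0855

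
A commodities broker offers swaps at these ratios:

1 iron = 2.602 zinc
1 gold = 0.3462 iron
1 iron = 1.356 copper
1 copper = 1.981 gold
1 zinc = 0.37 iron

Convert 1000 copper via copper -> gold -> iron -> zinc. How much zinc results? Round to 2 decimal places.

1000 copper × 1.981 = 1981 gold
1981 gold × 0.3462 = 685.8222 iron
685.8222 iron × 2.602 = 1784.5093644 zinc

1784.51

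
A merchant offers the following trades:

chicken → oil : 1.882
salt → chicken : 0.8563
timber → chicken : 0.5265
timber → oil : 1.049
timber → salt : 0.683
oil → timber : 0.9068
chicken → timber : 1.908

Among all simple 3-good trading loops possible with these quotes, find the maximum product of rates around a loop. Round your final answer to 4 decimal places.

salt→chicken→timber→salt: 0.8563 × 1.908 × 0.683 = 1.11590
oil→timber→chicken→oil: 0.9068 × 0.5265 × 1.882 = 0.89852
Maximum is salt→chicken→timber→salt at 1.1159; arbitrage exists.

1.1159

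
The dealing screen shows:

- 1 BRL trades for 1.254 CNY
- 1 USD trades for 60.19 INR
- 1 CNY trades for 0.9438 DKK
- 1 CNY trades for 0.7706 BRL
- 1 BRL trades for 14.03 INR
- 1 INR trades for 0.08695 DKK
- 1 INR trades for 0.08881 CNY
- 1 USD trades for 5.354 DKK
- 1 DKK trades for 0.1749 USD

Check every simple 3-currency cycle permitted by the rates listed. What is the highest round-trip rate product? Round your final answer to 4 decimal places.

0.9602

CNY→BRL→INR→CNY: 0.7706 × 14.03 × 0.08881 = 0.96017
USD→INR→DKK→USD: 60.19 × 0.08695 × 0.1749 = 0.91534
Maximum is CNY→BRL→INR→CNY at 0.9602; no arbitrage — every cycle loses value.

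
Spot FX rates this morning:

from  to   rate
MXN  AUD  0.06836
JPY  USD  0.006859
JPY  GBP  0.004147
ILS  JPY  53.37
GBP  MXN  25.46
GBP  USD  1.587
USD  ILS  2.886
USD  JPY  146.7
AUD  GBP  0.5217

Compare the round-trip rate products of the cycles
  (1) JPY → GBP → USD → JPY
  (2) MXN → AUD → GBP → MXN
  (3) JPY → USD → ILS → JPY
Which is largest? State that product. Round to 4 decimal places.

(1) 0.004147 × 1.587 × 146.7 = 0.96548
(2) 0.06836 × 0.5217 × 25.46 = 0.90799
(3) 0.006859 × 2.886 × 53.37 = 1.05646
Highest is cycle (3) at 1.0565 (>1, arbitrage).

1.0565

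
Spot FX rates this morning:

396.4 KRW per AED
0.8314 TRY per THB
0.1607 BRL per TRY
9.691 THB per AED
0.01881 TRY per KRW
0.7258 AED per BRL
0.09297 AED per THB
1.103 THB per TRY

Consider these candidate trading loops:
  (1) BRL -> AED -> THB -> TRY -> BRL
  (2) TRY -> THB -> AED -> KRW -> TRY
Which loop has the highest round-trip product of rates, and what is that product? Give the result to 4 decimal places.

(1) 0.7258 × 9.691 × 0.8314 × 0.1607 = 0.93975
(2) 1.103 × 0.09297 × 396.4 × 0.01881 = 0.76461
Highest is cycle (1) at 0.9397 (≤1, no arbitrage).

0.9397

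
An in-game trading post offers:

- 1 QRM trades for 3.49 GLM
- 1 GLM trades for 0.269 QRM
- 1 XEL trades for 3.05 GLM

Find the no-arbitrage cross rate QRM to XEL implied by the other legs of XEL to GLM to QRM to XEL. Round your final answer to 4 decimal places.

Known legs of the cycle: 3.05 × 0.269 = 0.82045
For no arbitrage the full-cycle product must be 1, so the missing rate is 1 / 0.82045 ≈ 1.218843.

1.2188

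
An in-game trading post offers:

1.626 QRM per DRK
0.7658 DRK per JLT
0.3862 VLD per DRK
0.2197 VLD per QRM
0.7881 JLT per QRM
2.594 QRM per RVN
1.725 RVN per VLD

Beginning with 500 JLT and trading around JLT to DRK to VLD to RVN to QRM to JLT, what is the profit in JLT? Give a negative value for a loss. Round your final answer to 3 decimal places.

21.480

500 JLT × 0.7658 = 382.9 DRK
382.9 DRK × 0.3862 = 147.87598 VLD
147.87598 VLD × 1.725 = 255.0860655 RVN
255.0860655 RVN × 2.594 = 661.693253907 QRM
661.693253907 QRM × 0.7881 = 521.4804534041067 JLT
Net change: 521.4804534041067 − 500 = 21.4804534041067 JLT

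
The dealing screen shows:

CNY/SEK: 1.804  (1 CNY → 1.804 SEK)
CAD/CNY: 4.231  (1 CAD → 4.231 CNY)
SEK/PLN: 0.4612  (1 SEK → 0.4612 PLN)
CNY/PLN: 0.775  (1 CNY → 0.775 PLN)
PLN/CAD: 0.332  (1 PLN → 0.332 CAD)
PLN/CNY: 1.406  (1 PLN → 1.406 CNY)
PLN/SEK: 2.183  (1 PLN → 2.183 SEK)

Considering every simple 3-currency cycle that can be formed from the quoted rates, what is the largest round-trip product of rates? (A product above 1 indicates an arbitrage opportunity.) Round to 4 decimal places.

1.1698

PLN→CNY→SEK→PLN: 1.406 × 1.804 × 0.4612 = 1.16980
CAD→CNY→PLN→CAD: 4.231 × 0.775 × 0.332 = 1.08864
Maximum is PLN→CNY→SEK→PLN at 1.1698; arbitrage exists.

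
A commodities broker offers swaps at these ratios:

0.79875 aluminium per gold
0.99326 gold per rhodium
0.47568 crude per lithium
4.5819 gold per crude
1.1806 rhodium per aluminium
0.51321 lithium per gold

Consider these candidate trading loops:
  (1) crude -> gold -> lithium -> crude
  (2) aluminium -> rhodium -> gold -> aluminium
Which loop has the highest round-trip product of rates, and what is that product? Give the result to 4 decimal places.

1.1186

(1) 4.5819 × 0.51321 × 0.47568 = 1.11855
(2) 1.1806 × 0.99326 × 0.79875 = 0.93665
Highest is cycle (1) at 1.1186 (>1, arbitrage).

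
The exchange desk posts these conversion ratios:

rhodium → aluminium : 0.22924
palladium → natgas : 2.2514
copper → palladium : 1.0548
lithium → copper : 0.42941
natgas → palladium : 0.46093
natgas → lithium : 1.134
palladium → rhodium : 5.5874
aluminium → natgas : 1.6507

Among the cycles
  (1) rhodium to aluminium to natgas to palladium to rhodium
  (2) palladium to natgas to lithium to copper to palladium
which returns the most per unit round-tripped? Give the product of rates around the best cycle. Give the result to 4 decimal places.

(1) 0.22924 × 1.6507 × 0.46093 × 5.5874 = 0.97455
(2) 2.2514 × 1.134 × 0.42941 × 1.0548 = 1.15640
Highest is cycle (2) at 1.1564 (>1, arbitrage).

1.1564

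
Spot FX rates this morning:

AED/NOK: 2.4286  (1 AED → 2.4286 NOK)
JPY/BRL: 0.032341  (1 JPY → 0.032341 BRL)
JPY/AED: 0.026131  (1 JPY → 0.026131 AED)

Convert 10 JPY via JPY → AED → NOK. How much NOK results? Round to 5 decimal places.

0.63462

10 JPY × 0.026131 = 0.26131 AED
0.26131 AED × 2.4286 = 0.634617466 NOK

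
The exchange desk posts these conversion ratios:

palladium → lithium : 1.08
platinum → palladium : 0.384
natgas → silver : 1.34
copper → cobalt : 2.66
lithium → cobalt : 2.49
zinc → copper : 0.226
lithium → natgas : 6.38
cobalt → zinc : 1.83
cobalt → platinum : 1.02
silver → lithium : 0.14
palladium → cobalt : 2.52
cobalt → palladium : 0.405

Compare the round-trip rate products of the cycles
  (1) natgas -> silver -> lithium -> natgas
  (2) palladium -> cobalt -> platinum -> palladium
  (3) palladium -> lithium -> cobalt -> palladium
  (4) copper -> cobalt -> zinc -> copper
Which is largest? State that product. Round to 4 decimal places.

1.1969

(1) 1.34 × 0.14 × 6.38 = 1.19689
(2) 2.52 × 1.02 × 0.384 = 0.98703
(3) 1.08 × 2.49 × 0.405 = 1.08913
(4) 2.66 × 1.83 × 0.226 = 1.10012
Highest is cycle (1) at 1.1969 (>1, arbitrage).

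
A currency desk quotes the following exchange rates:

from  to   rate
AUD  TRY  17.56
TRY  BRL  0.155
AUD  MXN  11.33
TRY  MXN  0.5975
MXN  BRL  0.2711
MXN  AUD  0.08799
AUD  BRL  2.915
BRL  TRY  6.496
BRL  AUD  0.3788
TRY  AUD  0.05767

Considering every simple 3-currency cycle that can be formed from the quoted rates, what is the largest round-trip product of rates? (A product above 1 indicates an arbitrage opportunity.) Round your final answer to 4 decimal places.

1.1635

MXN→BRL→AUD→MXN: 0.2711 × 0.3788 × 11.33 = 1.16351
AUD→BRL→TRY→AUD: 2.915 × 6.496 × 0.05767 = 1.09203
MXN→BRL→TRY→MXN: 0.2711 × 6.496 × 0.5975 = 1.05224
AUD→TRY→BRL→AUD: 17.56 × 0.155 × 0.3788 = 1.03102
MXN→AUD→TRY→MXN: 0.08799 × 17.56 × 0.5975 = 0.92320
Maximum is MXN→BRL→AUD→MXN at 1.1635; arbitrage exists.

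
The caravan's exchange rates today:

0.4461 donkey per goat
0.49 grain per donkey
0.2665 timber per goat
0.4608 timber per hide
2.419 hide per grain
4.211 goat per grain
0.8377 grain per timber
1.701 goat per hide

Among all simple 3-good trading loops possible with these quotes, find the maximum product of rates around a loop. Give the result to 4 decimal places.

timber→grain→goat→timber: 0.8377 × 4.211 × 0.2665 = 0.94009
timber→grain→hide→timber: 0.8377 × 2.419 × 0.4608 = 0.93376
donkey→grain→goat→donkey: 0.49 × 4.211 × 0.4461 = 0.92048
Maximum is timber→grain→goat→timber at 0.9401; no arbitrage — every cycle loses value.

0.9401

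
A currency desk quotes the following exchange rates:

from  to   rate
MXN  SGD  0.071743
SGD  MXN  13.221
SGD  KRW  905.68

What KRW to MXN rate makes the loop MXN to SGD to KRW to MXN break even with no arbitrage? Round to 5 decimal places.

Known legs of the cycle: 0.071743 × 905.68 = 64.97620024
For no arbitrage the full-cycle product must be 1, so the missing rate is 1 / 64.97620024 ≈ 0.0153903.

0.01539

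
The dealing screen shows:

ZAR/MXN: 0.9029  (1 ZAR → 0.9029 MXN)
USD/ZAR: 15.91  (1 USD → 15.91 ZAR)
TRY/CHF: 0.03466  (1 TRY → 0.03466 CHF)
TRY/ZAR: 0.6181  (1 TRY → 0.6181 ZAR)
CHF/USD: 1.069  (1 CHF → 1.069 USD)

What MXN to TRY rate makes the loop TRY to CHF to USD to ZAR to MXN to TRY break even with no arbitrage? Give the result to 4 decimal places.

1.8788

Known legs of the cycle: 0.03466 × 1.069 × 15.91 × 0.9029 = 0.53225052226406
For no arbitrage the full-cycle product must be 1, so the missing rate is 1 / 0.53225052226406 ≈ 1.878815.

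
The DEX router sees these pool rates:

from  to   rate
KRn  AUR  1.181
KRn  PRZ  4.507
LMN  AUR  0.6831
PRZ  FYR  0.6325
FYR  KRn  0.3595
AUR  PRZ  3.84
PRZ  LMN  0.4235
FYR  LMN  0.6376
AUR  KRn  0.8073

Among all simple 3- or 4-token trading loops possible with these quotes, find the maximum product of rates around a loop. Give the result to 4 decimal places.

LMN→AUR→PRZ→LMN: 0.6831 × 3.84 × 0.4235 = 1.11088
LMN→AUR→PRZ→FYR→LMN: 0.6831 × 3.84 × 0.6325 × 0.6376 = 1.05785
LMN→AUR→KRn→PRZ→LMN: 0.6831 × 0.8073 × 4.507 × 0.4235 = 1.05259
FYR→KRn→AUR→PRZ→FYR: 0.3595 × 1.181 × 3.84 × 0.6325 = 1.03119
FYR→KRn→PRZ→FYR: 0.3595 × 4.507 × 0.6325 = 1.02482
Maximum is LMN→AUR→PRZ→LMN at 1.1109; arbitrage exists.

1.1109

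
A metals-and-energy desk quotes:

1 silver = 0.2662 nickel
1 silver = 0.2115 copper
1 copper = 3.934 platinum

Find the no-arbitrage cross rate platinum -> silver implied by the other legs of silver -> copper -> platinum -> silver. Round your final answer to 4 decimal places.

Known legs of the cycle: 0.2115 × 3.934 = 0.832041
For no arbitrage the full-cycle product must be 1, so the missing rate is 1 / 0.832041 ≈ 1.201864.

1.2019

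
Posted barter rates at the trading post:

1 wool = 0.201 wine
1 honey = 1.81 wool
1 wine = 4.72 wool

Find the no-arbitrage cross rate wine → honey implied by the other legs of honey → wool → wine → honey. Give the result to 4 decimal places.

2.7487

Known legs of the cycle: 1.81 × 0.201 = 0.36381
For no arbitrage the full-cycle product must be 1, so the missing rate is 1 / 0.36381 ≈ 2.748688.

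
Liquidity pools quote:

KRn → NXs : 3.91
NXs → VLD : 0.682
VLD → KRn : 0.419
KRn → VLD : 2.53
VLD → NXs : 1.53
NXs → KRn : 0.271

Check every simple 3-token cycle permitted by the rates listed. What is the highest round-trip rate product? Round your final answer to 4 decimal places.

1.1173

KRn→NXs→VLD→KRn: 3.91 × 0.682 × 0.419 = 1.11731
KRn→VLD→NXs→KRn: 2.53 × 1.53 × 0.271 = 1.04901
Maximum is KRn→NXs→VLD→KRn at 1.1173; arbitrage exists.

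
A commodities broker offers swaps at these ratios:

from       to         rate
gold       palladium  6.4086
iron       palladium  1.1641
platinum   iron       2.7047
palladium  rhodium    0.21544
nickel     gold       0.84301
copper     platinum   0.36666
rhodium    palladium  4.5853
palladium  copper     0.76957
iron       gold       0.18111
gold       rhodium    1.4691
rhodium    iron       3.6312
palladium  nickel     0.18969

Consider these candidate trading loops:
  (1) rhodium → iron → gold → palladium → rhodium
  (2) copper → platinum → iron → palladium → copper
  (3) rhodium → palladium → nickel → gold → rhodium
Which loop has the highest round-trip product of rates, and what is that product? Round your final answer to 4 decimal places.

1.0772

(1) 3.6312 × 0.18111 × 6.4086 × 0.21544 = 0.90799
(2) 0.36666 × 2.7047 × 1.1641 × 0.76957 = 0.88843
(3) 4.5853 × 0.18969 × 0.84301 × 1.4691 = 1.07720
Highest is cycle (3) at 1.0772 (>1, arbitrage).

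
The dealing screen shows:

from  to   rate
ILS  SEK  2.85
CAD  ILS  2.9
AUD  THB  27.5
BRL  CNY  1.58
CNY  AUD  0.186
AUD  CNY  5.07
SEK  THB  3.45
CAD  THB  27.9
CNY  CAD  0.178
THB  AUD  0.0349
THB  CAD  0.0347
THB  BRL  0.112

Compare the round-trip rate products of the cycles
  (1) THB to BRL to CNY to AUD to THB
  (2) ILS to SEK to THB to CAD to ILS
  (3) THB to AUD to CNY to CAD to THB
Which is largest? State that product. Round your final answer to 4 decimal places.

(1) 0.112 × 1.58 × 0.186 × 27.5 = 0.90515
(2) 2.85 × 3.45 × 0.0347 × 2.9 = 0.98944
(3) 0.0349 × 5.07 × 0.178 × 27.9 = 0.87873
Highest is cycle (2) at 0.9894 (≤1, no arbitrage).

0.9894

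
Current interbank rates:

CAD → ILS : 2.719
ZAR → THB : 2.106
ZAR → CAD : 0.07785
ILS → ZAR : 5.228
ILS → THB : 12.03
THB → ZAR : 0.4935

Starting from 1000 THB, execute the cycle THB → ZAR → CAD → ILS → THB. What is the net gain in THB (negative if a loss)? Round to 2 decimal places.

1000 THB × 0.4935 = 493.5 ZAR
493.5 ZAR × 0.07785 = 38.418975 CAD
38.418975 CAD × 2.719 = 104.461193025 ILS
104.461193025 ILS × 12.03 = 1256.66815209075 THB
Net change: 1256.66815209075 − 1000 = 256.66815209075 THB

256.67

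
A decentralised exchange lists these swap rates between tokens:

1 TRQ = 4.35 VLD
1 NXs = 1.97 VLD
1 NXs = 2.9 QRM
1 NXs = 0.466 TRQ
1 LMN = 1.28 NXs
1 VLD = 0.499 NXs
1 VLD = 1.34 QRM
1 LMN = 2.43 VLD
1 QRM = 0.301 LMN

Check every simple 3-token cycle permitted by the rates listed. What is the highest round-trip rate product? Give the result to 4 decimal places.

NXs→QRM→LMN→NXs: 2.9 × 0.301 × 1.28 = 1.11731
VLD→NXs→TRQ→VLD: 0.499 × 0.466 × 4.35 = 1.01152
VLD→QRM→LMN→VLD: 1.34 × 0.301 × 2.43 = 0.98012
Maximum is NXs→QRM→LMN→NXs at 1.1173; arbitrage exists.

1.1173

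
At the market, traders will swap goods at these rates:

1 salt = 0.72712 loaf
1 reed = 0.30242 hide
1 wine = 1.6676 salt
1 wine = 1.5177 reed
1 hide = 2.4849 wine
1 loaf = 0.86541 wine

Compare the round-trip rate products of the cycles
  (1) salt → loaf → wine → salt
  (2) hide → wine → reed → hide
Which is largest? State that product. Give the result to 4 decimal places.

(1) 0.72712 × 0.86541 × 1.6676 = 1.04935
(2) 2.4849 × 1.5177 × 0.30242 = 1.14053
Highest is cycle (2) at 1.1405 (>1, arbitrage).

1.1405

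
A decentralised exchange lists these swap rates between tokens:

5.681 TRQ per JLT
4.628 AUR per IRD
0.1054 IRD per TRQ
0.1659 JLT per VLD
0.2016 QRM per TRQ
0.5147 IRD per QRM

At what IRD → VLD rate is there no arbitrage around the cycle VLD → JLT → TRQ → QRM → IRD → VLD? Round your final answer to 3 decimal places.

10.225

Known legs of the cycle: 0.1659 × 5.681 × 0.2016 × 0.5147 = 0.097794824426208
For no arbitrage the full-cycle product must be 1, so the missing rate is 1 / 0.097794824426208 ≈ 10.22549.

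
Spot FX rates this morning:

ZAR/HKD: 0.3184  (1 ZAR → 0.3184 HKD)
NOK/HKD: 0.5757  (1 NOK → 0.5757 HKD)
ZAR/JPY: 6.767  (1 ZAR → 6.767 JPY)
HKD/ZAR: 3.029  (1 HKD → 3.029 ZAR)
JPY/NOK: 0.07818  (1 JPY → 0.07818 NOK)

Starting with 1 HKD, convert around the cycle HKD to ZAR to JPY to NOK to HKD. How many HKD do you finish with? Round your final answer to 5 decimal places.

0.92254

1 HKD × 3.029 = 3.029 ZAR
3.029 ZAR × 6.767 = 20.497243 JPY
20.497243 JPY × 0.07818 = 1.60247445774 NOK
1.60247445774 NOK × 0.5757 = 0.922544545320918 HKD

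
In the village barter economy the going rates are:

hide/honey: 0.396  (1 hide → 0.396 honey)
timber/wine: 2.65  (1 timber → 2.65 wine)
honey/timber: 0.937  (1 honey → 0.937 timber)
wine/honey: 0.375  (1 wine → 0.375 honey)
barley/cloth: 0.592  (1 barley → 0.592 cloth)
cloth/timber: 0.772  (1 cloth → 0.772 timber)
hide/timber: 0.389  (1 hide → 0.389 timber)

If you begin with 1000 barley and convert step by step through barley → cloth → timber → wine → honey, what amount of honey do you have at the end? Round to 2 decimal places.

1000 barley × 0.592 = 592 cloth
592 cloth × 0.772 = 457.024 timber
457.024 timber × 2.65 = 1211.1136 wine
1211.1136 wine × 0.375 = 454.1676 honey

454.17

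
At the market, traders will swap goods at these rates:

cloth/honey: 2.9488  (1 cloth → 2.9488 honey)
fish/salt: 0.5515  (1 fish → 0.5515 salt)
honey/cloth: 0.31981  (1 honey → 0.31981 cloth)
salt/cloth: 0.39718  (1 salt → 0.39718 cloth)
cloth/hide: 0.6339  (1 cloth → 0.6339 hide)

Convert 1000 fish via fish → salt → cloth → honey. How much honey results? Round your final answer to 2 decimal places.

1000 fish × 0.5515 = 551.5 salt
551.5 salt × 0.39718 = 219.04477 cloth
219.04477 cloth × 2.9488 = 645.919217776 honey

645.92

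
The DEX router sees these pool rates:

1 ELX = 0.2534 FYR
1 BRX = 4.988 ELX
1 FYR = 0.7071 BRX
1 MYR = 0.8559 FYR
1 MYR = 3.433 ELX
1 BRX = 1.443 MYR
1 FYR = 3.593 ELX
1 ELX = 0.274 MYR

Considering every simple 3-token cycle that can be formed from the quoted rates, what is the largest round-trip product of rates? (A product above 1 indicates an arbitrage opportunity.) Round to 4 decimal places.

0.8937

FYR→BRX→ELX→FYR: 0.7071 × 4.988 × 0.2534 = 0.89375
FYR→BRX→MYR→FYR: 0.7071 × 1.443 × 0.8559 = 0.87331
FYR→ELX→MYR→FYR: 3.593 × 0.274 × 0.8559 = 0.84262
Maximum is FYR→BRX→ELX→FYR at 0.8937; no arbitrage — every cycle loses value.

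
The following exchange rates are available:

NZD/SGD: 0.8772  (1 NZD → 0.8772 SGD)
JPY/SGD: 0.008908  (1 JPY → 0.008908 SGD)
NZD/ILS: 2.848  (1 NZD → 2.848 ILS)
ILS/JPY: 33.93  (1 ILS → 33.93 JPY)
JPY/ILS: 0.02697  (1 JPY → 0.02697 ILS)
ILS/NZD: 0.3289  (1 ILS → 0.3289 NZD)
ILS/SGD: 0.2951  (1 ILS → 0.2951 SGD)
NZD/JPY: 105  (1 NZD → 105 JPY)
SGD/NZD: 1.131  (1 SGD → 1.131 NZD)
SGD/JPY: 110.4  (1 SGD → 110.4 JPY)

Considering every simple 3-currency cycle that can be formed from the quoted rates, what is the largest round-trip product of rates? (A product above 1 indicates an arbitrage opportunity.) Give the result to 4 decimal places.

1.0579

JPY→SGD→NZD→JPY: 0.008908 × 1.131 × 105 = 1.05787
ILS→SGD→NZD→ILS: 0.2951 × 1.131 × 2.848 = 0.95054
ILS→NZD→JPY→ILS: 0.3289 × 105 × 0.02697 = 0.93140
ILS→SGD→JPY→ILS: 0.2951 × 110.4 × 0.02697 = 0.87866
Maximum is JPY→SGD→NZD→JPY at 1.0579; arbitrage exists.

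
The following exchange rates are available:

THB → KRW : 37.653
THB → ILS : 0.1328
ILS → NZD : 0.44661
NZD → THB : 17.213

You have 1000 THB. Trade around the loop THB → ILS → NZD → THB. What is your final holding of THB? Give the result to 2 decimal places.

1020.90

1000 THB × 0.1328 = 132.8 ILS
132.8 ILS × 0.44661 = 59.309808 NZD
59.309808 NZD × 17.213 = 1020.899725104 THB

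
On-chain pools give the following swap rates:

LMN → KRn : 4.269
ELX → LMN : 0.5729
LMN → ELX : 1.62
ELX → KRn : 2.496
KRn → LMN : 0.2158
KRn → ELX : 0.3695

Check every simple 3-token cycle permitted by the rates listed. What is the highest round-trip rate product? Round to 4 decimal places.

KRn→ELX→LMN→KRn: 0.3695 × 0.5729 × 4.269 = 0.90369
KRn→LMN→ELX→KRn: 0.2158 × 1.62 × 2.496 = 0.87259
Maximum is KRn→ELX→LMN→KRn at 0.9037; no arbitrage — every cycle loses value.

0.9037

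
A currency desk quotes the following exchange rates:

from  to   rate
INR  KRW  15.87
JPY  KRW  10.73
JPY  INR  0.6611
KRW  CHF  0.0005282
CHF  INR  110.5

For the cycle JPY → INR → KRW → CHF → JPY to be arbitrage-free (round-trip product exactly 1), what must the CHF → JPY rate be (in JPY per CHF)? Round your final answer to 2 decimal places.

180.45

Known legs of the cycle: 0.6611 × 15.87 × 0.0005282 = 0.0055416932274
For no arbitrage the full-cycle product must be 1, so the missing rate is 1 / 0.0055416932274 ≈ 180.4503.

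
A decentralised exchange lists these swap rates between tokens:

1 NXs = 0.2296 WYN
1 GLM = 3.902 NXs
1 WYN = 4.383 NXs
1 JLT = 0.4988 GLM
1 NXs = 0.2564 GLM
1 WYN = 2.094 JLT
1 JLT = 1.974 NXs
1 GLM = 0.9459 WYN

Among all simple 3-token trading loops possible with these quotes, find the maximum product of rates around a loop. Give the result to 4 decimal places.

GLM→WYN→NXs→GLM: 0.9459 × 4.383 × 0.2564 = 1.06300
JLT→GLM→WYN→JLT: 0.4988 × 0.9459 × 2.094 = 0.98798
JLT→NXs→WYN→JLT: 1.974 × 0.2296 × 2.094 = 0.94906
Maximum is GLM→WYN→NXs→GLM at 1.0630; arbitrage exists.

1.0630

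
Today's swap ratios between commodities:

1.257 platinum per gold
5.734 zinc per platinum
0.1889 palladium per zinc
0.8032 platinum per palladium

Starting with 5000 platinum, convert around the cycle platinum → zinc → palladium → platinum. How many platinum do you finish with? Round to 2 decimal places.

4349.94

5000 platinum × 5.734 = 28670 zinc
28670 zinc × 0.1889 = 5415.763 palladium
5415.763 palladium × 0.8032 = 4349.9408416 platinum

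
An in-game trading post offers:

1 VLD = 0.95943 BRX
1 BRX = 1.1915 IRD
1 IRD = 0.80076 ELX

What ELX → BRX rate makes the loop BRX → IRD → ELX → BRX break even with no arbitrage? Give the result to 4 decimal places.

Known legs of the cycle: 1.1915 × 0.80076 = 0.95410554
For no arbitrage the full-cycle product must be 1, so the missing rate is 1 / 0.95410554 ≈ 1.048102.

1.0481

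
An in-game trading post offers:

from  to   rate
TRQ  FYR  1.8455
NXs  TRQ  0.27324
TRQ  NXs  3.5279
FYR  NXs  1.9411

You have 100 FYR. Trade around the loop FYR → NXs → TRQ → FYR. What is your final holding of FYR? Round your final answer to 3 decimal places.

97.883

100 FYR × 1.9411 = 194.11 NXs
194.11 NXs × 0.27324 = 53.0386164 TRQ
53.0386164 TRQ × 1.8455 = 97.8827665662 FYR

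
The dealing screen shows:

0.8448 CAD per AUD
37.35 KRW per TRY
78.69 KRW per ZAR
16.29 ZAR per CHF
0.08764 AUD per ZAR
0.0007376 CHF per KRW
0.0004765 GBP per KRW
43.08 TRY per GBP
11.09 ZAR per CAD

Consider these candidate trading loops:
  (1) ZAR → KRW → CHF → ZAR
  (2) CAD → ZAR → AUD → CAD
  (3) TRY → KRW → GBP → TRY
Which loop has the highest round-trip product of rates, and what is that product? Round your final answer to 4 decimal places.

0.9455

(1) 78.69 × 0.0007376 × 16.29 = 0.94550
(2) 11.09 × 0.08764 × 0.8448 = 0.82108
(3) 37.35 × 0.0004765 × 43.08 = 0.76671
Highest is cycle (1) at 0.9455 (≤1, no arbitrage).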